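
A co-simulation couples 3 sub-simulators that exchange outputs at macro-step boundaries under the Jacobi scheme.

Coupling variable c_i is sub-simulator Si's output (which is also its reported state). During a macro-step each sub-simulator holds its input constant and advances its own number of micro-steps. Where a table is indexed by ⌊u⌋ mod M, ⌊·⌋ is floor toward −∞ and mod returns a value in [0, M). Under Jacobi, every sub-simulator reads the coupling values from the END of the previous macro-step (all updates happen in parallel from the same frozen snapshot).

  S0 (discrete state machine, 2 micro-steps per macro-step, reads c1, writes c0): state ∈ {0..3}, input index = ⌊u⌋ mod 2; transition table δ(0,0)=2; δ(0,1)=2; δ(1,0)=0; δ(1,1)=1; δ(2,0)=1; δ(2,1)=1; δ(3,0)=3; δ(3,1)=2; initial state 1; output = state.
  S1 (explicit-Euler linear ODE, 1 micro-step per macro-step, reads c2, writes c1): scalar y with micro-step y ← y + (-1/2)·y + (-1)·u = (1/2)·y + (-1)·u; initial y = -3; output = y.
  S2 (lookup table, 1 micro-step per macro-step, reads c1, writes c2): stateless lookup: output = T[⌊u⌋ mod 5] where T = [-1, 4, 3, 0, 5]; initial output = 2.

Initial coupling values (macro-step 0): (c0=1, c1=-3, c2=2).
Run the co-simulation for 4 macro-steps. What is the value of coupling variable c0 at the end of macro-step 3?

c0 at macro-step 3 = 1

macro 1: S0 reads c1=-3 → after 2×micro: 1; S1 reads c2=2 → after 1×micro: -7/2; S2 reads c1=-3 → after 1×micro: 3 ⇒ (c0=1, c1=-7/2, c2=3)
macro 2: S0 reads c1=-7/2 → after 2×micro: 2; S1 reads c2=3 → after 1×micro: -19/4; S2 reads c1=-7/2 → after 1×micro: 4 ⇒ (c0=2, c1=-19/4, c2=4)
macro 3: S0 reads c1=-19/4 → after 2×micro: 1; S1 reads c2=4 → after 1×micro: -51/8; S2 reads c1=-19/4 → after 1×micro: -1 ⇒ (c0=1, c1=-51/8, c2=-1)
macro 4: S0 reads c1=-51/8 → after 2×micro: 1; S1 reads c2=-1 → after 1×micro: -35/16; S2 reads c1=-51/8 → after 1×micro: 0 ⇒ (c0=1, c1=-35/16, c2=0)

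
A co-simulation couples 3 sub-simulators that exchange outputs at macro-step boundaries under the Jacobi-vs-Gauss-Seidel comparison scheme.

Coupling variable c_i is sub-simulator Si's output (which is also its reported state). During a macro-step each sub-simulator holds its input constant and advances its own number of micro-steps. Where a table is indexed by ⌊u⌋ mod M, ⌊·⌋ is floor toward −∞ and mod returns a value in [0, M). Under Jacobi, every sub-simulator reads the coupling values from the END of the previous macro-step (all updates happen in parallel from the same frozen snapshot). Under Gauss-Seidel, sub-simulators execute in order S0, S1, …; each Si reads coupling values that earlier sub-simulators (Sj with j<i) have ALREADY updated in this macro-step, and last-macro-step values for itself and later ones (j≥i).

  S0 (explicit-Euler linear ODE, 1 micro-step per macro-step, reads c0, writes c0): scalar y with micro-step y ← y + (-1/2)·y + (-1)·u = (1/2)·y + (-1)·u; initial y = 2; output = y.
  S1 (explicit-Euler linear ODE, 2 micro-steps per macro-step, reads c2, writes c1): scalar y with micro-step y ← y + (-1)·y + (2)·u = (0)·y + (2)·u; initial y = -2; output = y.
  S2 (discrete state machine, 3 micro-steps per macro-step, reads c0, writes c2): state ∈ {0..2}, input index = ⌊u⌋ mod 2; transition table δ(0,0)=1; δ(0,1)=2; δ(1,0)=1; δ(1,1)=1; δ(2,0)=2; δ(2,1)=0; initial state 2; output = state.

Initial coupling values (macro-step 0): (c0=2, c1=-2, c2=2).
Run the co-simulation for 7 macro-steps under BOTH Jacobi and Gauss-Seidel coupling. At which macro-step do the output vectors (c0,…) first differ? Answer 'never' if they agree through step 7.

[Jacobi] macro 1: S0 reads c0=2 → after 1×micro: -1; S1 reads c2=2 → after 2×micro: 4; S2 reads c0=2 → after 3×micro: 2 ⇒ (c0=-1, c1=4, c2=2)
[Jacobi] macro 2: S0 reads c0=-1 → after 1×micro: 1/2; S1 reads c2=2 → after 2×micro: 4; S2 reads c0=-1 → after 3×micro: 0 ⇒ (c0=1/2, c1=4, c2=0)
[Jacobi] macro 3: S0 reads c0=1/2 → after 1×micro: -1/4; S1 reads c2=0 → after 2×micro: 0; S2 reads c0=1/2 → after 3×micro: 1 ⇒ (c0=-1/4, c1=0, c2=1)
[Jacobi] macro 4: S0 reads c0=-1/4 → after 1×micro: 1/8; S1 reads c2=1 → after 2×micro: 2; S2 reads c0=-1/4 → after 3×micro: 1 ⇒ (c0=1/8, c1=2, c2=1)
[Jacobi] macro 5: S0 reads c0=1/8 → after 1×micro: -1/16; S1 reads c2=1 → after 2×micro: 2; S2 reads c0=1/8 → after 3×micro: 1 ⇒ (c0=-1/16, c1=2, c2=1)
[Jacobi] macro 6: S0 reads c0=-1/16 → after 1×micro: 1/32; S1 reads c2=1 → after 2×micro: 2; S2 reads c0=-1/16 → after 3×micro: 1 ⇒ (c0=1/32, c1=2, c2=1)
[Jacobi] macro 7: S0 reads c0=1/32 → after 1×micro: -1/64; S1 reads c2=1 → after 2×micro: 2; S2 reads c0=1/32 → after 3×micro: 1 ⇒ (c0=-1/64, c1=2, c2=1)
[Gauss-Seidel] macro 1: S0 reads c0=2 → after 1×micro: -1; S1 reads c2=2 → after 2×micro: 4; S2 reads c0=-1 → after 3×micro: 0 ⇒ (c0=-1, c1=4, c2=0)
[Gauss-Seidel] macro 2: S0 reads c0=-1 → after 1×micro: 1/2; S1 reads c2=0 → after 2×micro: 0; S2 reads c0=1/2 → after 3×micro: 1 ⇒ (c0=1/2, c1=0, c2=1)
[Gauss-Seidel] macro 3: S0 reads c0=1/2 → after 1×micro: -1/4; S1 reads c2=1 → after 2×micro: 2; S2 reads c0=-1/4 → after 3×micro: 1 ⇒ (c0=-1/4, c1=2, c2=1)
[Gauss-Seidel] macro 4: S0 reads c0=-1/4 → after 1×micro: 1/8; S1 reads c2=1 → after 2×micro: 2; S2 reads c0=1/8 → after 3×micro: 1 ⇒ (c0=1/8, c1=2, c2=1)
[Gauss-Seidel] macro 5: S0 reads c0=1/8 → after 1×micro: -1/16; S1 reads c2=1 → after 2×micro: 2; S2 reads c0=-1/16 → after 3×micro: 1 ⇒ (c0=-1/16, c1=2, c2=1)
[Gauss-Seidel] macro 6: S0 reads c0=-1/16 → after 1×micro: 1/32; S1 reads c2=1 → after 2×micro: 2; S2 reads c0=1/32 → after 3×micro: 1 ⇒ (c0=1/32, c1=2, c2=1)
[Gauss-Seidel] macro 7: S0 reads c0=1/32 → after 1×micro: -1/64; S1 reads c2=1 → after 2×micro: 2; S2 reads c0=-1/64 → after 3×micro: 1 ⇒ (c0=-1/64, c1=2, c2=1)

first divergence at macro-step: 1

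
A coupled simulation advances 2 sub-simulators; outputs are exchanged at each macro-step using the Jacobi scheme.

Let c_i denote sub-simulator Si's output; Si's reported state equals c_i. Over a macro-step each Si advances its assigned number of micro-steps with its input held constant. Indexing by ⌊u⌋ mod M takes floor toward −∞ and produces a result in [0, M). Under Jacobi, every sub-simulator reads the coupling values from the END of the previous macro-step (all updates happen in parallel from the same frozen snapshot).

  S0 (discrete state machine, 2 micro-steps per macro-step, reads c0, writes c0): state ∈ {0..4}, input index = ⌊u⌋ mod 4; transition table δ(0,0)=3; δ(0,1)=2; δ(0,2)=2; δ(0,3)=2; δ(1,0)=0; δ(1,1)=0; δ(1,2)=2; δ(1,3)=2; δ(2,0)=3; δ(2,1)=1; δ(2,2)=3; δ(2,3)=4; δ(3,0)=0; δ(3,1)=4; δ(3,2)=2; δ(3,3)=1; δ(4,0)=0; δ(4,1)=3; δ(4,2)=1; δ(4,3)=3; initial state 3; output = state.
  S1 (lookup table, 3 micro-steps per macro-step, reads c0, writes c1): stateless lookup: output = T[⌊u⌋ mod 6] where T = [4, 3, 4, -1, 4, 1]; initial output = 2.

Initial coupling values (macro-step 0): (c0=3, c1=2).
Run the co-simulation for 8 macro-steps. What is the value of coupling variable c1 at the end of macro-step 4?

c1 at macro-step 4 = 4

macro 1: S0 reads c0=3 → after 2×micro: 2; S1 reads c0=3 → after 3×micro: -1 ⇒ (c0=2, c1=-1)
macro 2: S0 reads c0=2 → after 2×micro: 2; S1 reads c0=2 → after 3×micro: 4 ⇒ (c0=2, c1=4)
macro 3: S0 reads c0=2 → after 2×micro: 2; S1 reads c0=2 → after 3×micro: 4 ⇒ (c0=2, c1=4)
macro 4: S0 reads c0=2 → after 2×micro: 2; S1 reads c0=2 → after 3×micro: 4 ⇒ (c0=2, c1=4)
macro 5: S0 reads c0=2 → after 2×micro: 2; S1 reads c0=2 → after 3×micro: 4 ⇒ (c0=2, c1=4)
macro 6: S0 reads c0=2 → after 2×micro: 2; S1 reads c0=2 → after 3×micro: 4 ⇒ (c0=2, c1=4)
macro 7: S0 reads c0=2 → after 2×micro: 2; S1 reads c0=2 → after 3×micro: 4 ⇒ (c0=2, c1=4)
macro 8: S0 reads c0=2 → after 2×micro: 2; S1 reads c0=2 → after 3×micro: 4 ⇒ (c0=2, c1=4)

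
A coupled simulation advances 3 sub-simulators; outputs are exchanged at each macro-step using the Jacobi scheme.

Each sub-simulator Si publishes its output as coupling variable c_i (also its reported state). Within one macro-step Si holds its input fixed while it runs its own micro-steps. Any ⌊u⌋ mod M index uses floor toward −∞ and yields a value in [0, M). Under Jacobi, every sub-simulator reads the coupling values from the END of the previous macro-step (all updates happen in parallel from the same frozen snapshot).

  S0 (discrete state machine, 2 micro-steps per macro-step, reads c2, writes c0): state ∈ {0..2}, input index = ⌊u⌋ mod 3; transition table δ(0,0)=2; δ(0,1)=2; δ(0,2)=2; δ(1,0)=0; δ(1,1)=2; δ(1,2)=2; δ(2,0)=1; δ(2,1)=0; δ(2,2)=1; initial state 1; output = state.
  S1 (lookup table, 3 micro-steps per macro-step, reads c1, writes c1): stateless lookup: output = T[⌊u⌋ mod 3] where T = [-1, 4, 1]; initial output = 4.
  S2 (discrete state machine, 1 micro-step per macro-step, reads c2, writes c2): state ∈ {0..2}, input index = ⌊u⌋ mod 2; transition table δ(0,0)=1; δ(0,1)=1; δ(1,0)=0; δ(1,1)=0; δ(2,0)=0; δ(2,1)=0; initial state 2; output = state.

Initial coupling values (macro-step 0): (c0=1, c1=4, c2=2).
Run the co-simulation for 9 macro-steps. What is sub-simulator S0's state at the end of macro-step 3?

macro 1: S0 reads c2=2 → after 2×micro: 1; S1 reads c1=4 → after 3×micro: 4; S2 reads c2=2 → after 1×micro: 0 ⇒ (c0=1, c1=4, c2=0)
macro 2: S0 reads c2=0 → after 2×micro: 2; S1 reads c1=4 → after 3×micro: 4; S2 reads c2=0 → after 1×micro: 1 ⇒ (c0=2, c1=4, c2=1)
macro 3: S0 reads c2=1 → after 2×micro: 2; S1 reads c1=4 → after 3×micro: 4; S2 reads c2=1 → after 1×micro: 0 ⇒ (c0=2, c1=4, c2=0)
macro 4: S0 reads c2=0 → after 2×micro: 0; S1 reads c1=4 → after 3×micro: 4; S2 reads c2=0 → after 1×micro: 1 ⇒ (c0=0, c1=4, c2=1)
macro 5: S0 reads c2=1 → after 2×micro: 0; S1 reads c1=4 → after 3×micro: 4; S2 reads c2=1 → after 1×micro: 0 ⇒ (c0=0, c1=4, c2=0)
macro 6: S0 reads c2=0 → after 2×micro: 1; S1 reads c1=4 → after 3×micro: 4; S2 reads c2=0 → after 1×micro: 1 ⇒ (c0=1, c1=4, c2=1)
macro 7: S0 reads c2=1 → after 2×micro: 0; S1 reads c1=4 → after 3×micro: 4; S2 reads c2=1 → after 1×micro: 0 ⇒ (c0=0, c1=4, c2=0)
macro 8: S0 reads c2=0 → after 2×micro: 1; S1 reads c1=4 → after 3×micro: 4; S2 reads c2=0 → after 1×micro: 1 ⇒ (c0=1, c1=4, c2=1)
macro 9: S0 reads c2=1 → after 2×micro: 0; S1 reads c1=4 → after 3×micro: 4; S2 reads c2=1 → after 1×micro: 0 ⇒ (c0=0, c1=4, c2=0)

S0 state at macro-step 3 = 2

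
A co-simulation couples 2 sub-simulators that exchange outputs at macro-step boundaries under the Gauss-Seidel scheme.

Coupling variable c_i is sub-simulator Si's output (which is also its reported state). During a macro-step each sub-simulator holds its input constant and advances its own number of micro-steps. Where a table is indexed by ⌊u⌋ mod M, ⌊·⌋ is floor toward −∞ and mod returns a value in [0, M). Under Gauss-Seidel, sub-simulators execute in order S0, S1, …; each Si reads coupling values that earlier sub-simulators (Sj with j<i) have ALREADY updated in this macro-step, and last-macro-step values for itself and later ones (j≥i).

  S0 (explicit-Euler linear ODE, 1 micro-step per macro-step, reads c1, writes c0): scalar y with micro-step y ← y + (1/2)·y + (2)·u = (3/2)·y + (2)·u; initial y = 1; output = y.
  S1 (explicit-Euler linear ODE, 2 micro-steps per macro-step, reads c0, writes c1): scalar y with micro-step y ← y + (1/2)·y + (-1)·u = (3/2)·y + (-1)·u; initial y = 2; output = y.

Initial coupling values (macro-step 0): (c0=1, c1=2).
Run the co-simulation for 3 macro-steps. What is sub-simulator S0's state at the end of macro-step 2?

S0 state at macro-step 2 = -41/4

macro 1: S0 reads c1=2 → after 1×micro: 11/2; S1 reads c0=11/2 → after 2×micro: -37/4 ⇒ (c0=11/2, c1=-37/4)
macro 2: S0 reads c1=-37/4 → after 1×micro: -41/4; S1 reads c0=-41/4 → after 2×micro: 77/16 ⇒ (c0=-41/4, c1=77/16)
macro 3: S0 reads c1=77/16 → after 1×micro: -23/4; S1 reads c0=-23/4 → after 2×micro: 1613/64 ⇒ (c0=-23/4, c1=1613/64)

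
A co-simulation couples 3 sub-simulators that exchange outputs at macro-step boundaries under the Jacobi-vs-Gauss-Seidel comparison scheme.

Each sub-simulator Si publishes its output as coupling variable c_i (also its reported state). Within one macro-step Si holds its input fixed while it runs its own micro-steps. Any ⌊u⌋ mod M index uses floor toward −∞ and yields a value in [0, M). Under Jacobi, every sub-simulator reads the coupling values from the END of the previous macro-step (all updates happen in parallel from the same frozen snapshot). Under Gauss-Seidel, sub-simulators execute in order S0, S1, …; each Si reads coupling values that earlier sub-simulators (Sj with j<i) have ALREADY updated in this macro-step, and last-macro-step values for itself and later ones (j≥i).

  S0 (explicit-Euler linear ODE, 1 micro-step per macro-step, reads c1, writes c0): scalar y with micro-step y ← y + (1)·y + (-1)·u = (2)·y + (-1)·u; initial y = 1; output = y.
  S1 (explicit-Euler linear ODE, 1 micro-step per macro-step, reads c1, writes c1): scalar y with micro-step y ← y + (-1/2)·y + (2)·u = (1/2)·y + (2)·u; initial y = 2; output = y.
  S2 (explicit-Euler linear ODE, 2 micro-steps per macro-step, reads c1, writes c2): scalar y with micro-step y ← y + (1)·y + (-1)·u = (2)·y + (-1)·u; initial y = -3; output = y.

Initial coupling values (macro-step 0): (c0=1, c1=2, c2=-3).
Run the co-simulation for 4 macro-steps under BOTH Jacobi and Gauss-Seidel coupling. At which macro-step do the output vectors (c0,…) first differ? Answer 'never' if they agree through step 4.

first divergence at macro-step: 1

[Jacobi] macro 1: S0 reads c1=2 → after 1×micro: 0; S1 reads c1=2 → after 1×micro: 5; S2 reads c1=2 → after 2×micro: -18 ⇒ (c0=0, c1=5, c2=-18)
[Jacobi] macro 2: S0 reads c1=5 → after 1×micro: -5; S1 reads c1=5 → after 1×micro: 25/2; S2 reads c1=5 → after 2×micro: -87 ⇒ (c0=-5, c1=25/2, c2=-87)
[Jacobi] macro 3: S0 reads c1=25/2 → after 1×micro: -45/2; S1 reads c1=25/2 → after 1×micro: 125/4; S2 reads c1=25/2 → after 2×micro: -771/2 ⇒ (c0=-45/2, c1=125/4, c2=-771/2)
[Jacobi] macro 4: S0 reads c1=125/4 → after 1×micro: -305/4; S1 reads c1=125/4 → after 1×micro: 625/8; S2 reads c1=125/4 → after 2×micro: -6543/4 ⇒ (c0=-305/4, c1=625/8, c2=-6543/4)
[Gauss-Seidel] macro 1: S0 reads c1=2 → after 1×micro: 0; S1 reads c1=2 → after 1×micro: 5; S2 reads c1=5 → after 2×micro: -27 ⇒ (c0=0, c1=5, c2=-27)
[Gauss-Seidel] macro 2: S0 reads c1=5 → after 1×micro: -5; S1 reads c1=5 → after 1×micro: 25/2; S2 reads c1=25/2 → after 2×micro: -291/2 ⇒ (c0=-5, c1=25/2, c2=-291/2)
[Gauss-Seidel] macro 3: S0 reads c1=25/2 → after 1×micro: -45/2; S1 reads c1=25/2 → after 1×micro: 125/4; S2 reads c1=125/4 → after 2×micro: -2703/4 ⇒ (c0=-45/2, c1=125/4, c2=-2703/4)
[Gauss-Seidel] macro 4: S0 reads c1=125/4 → after 1×micro: -305/4; S1 reads c1=125/4 → after 1×micro: 625/8; S2 reads c1=625/8 → after 2×micro: -23499/8 ⇒ (c0=-305/4, c1=625/8, c2=-23499/8)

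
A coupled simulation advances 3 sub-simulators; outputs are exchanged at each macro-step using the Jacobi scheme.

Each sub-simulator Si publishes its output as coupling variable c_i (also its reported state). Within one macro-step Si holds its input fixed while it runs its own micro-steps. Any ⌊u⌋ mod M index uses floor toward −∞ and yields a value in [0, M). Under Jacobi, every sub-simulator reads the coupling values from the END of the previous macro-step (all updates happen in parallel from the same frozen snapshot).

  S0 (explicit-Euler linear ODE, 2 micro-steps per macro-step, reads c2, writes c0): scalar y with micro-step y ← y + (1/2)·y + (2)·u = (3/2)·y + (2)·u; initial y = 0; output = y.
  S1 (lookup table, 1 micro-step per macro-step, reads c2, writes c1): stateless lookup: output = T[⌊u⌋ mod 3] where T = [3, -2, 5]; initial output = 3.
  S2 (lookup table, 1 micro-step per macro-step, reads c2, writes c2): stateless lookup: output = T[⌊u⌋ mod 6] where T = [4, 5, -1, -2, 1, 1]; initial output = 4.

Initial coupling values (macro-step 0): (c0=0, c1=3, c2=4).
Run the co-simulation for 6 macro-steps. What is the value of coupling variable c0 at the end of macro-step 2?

macro 1: S0 reads c2=4 → after 2×micro: 20; S1 reads c2=4 → after 1×micro: -2; S2 reads c2=4 → after 1×micro: 1 ⇒ (c0=20, c1=-2, c2=1)
macro 2: S0 reads c2=1 → after 2×micro: 50; S1 reads c2=1 → after 1×micro: -2; S2 reads c2=1 → after 1×micro: 5 ⇒ (c0=50, c1=-2, c2=5)
macro 3: S0 reads c2=5 → after 2×micro: 275/2; S1 reads c2=5 → after 1×micro: 5; S2 reads c2=5 → after 1×micro: 1 ⇒ (c0=275/2, c1=5, c2=1)
macro 4: S0 reads c2=1 → after 2×micro: 2515/8; S1 reads c2=1 → after 1×micro: -2; S2 reads c2=1 → after 1×micro: 5 ⇒ (c0=2515/8, c1=-2, c2=5)
macro 5: S0 reads c2=5 → after 2×micro: 23435/32; S1 reads c2=5 → after 1×micro: 5; S2 reads c2=5 → after 1×micro: 1 ⇒ (c0=23435/32, c1=5, c2=1)
macro 6: S0 reads c2=1 → after 2×micro: 211555/128; S1 reads c2=1 → after 1×micro: -2; S2 reads c2=1 → after 1×micro: 5 ⇒ (c0=211555/128, c1=-2, c2=5)

c0 at macro-step 2 = 50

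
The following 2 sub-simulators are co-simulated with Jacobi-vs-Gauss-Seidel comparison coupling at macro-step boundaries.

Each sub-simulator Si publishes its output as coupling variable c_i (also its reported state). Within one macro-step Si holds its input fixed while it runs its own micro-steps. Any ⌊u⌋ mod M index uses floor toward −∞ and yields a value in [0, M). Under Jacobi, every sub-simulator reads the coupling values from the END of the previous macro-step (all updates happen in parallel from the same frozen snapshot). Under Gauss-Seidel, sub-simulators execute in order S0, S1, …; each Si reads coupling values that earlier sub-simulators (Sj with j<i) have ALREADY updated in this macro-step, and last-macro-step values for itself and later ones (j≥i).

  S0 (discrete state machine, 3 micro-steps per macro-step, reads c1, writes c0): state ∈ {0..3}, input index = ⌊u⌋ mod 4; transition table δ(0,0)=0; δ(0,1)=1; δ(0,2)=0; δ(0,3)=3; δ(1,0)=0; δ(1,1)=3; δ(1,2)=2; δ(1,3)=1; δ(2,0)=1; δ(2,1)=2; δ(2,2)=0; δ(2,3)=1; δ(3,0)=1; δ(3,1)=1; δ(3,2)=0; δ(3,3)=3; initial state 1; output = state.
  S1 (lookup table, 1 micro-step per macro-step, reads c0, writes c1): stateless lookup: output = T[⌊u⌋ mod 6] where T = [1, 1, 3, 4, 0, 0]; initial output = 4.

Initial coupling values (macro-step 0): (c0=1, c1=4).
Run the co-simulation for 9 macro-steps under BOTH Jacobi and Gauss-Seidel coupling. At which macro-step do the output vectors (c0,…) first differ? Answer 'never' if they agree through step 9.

first divergence at macro-step: 3

[Jacobi] macro 1: S0 reads c1=4 → after 3×micro: 0; S1 reads c0=1 → after 1×micro: 1 ⇒ (c0=0, c1=1)
[Jacobi] macro 2: S0 reads c1=1 → after 3×micro: 1; S1 reads c0=0 → after 1×micro: 1 ⇒ (c0=1, c1=1)
[Jacobi] macro 3: S0 reads c1=1 → after 3×micro: 3; S1 reads c0=1 → after 1×micro: 1 ⇒ (c0=3, c1=1)
[Jacobi] macro 4: S0 reads c1=1 → after 3×micro: 1; S1 reads c0=3 → after 1×micro: 4 ⇒ (c0=1, c1=4)
[Jacobi] macro 5: S0 reads c1=4 → after 3×micro: 0; S1 reads c0=1 → after 1×micro: 1 ⇒ (c0=0, c1=1)
[Jacobi] macro 6: S0 reads c1=1 → after 3×micro: 1; S1 reads c0=0 → after 1×micro: 1 ⇒ (c0=1, c1=1)
[Jacobi] macro 7: S0 reads c1=1 → after 3×micro: 3; S1 reads c0=1 → after 1×micro: 1 ⇒ (c0=3, c1=1)
[Jacobi] macro 8: S0 reads c1=1 → after 3×micro: 1; S1 reads c0=3 → after 1×micro: 4 ⇒ (c0=1, c1=4)
[Jacobi] macro 9: S0 reads c1=4 → after 3×micro: 0; S1 reads c0=1 → after 1×micro: 1 ⇒ (c0=0, c1=1)
[Gauss-Seidel] macro 1: S0 reads c1=4 → after 3×micro: 0; S1 reads c0=0 → after 1×micro: 1 ⇒ (c0=0, c1=1)
[Gauss-Seidel] macro 2: S0 reads c1=1 → after 3×micro: 1; S1 reads c0=1 → after 1×micro: 1 ⇒ (c0=1, c1=1)
[Gauss-Seidel] macro 3: S0 reads c1=1 → after 3×micro: 3; S1 reads c0=3 → after 1×micro: 4 ⇒ (c0=3, c1=4)
[Gauss-Seidel] macro 4: S0 reads c1=4 → after 3×micro: 0; S1 reads c0=0 → after 1×micro: 1 ⇒ (c0=0, c1=1)
[Gauss-Seidel] macro 5: S0 reads c1=1 → after 3×micro: 1; S1 reads c0=1 → after 1×micro: 1 ⇒ (c0=1, c1=1)
[Gauss-Seidel] macro 6: S0 reads c1=1 → after 3×micro: 3; S1 reads c0=3 → after 1×micro: 4 ⇒ (c0=3, c1=4)
[Gauss-Seidel] macro 7: S0 reads c1=4 → after 3×micro: 0; S1 reads c0=0 → after 1×micro: 1 ⇒ (c0=0, c1=1)
[Gauss-Seidel] macro 8: S0 reads c1=1 → after 3×micro: 1; S1 reads c0=1 → after 1×micro: 1 ⇒ (c0=1, c1=1)
[Gauss-Seidel] macro 9: S0 reads c1=1 → after 3×micro: 3; S1 reads c0=3 → after 1×micro: 4 ⇒ (c0=3, c1=4)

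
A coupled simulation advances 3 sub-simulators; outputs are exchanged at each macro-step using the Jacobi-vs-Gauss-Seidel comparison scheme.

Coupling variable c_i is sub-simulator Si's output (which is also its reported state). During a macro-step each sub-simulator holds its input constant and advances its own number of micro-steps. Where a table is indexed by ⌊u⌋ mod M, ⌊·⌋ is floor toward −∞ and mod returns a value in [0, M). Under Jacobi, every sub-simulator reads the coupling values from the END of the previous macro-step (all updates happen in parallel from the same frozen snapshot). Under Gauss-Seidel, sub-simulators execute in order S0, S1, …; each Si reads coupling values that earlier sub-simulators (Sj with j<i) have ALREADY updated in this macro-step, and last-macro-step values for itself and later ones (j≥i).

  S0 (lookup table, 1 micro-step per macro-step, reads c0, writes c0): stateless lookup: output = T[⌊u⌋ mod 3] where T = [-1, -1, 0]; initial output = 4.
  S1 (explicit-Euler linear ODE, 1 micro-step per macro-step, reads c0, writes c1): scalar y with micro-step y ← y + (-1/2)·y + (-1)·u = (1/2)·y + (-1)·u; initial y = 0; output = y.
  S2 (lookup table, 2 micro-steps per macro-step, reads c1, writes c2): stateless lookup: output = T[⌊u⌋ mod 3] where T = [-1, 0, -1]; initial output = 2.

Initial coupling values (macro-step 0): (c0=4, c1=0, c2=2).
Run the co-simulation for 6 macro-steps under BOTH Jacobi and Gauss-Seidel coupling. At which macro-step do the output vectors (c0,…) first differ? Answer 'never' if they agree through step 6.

[Jacobi] macro 1: S0 reads c0=4 → after 1×micro: -1; S1 reads c0=4 → after 1×micro: -4; S2 reads c1=0 → after 2×micro: -1 ⇒ (c0=-1, c1=-4, c2=-1)
[Jacobi] macro 2: S0 reads c0=-1 → after 1×micro: 0; S1 reads c0=-1 → after 1×micro: -1; S2 reads c1=-4 → after 2×micro: -1 ⇒ (c0=0, c1=-1, c2=-1)
[Jacobi] macro 3: S0 reads c0=0 → after 1×micro: -1; S1 reads c0=0 → after 1×micro: -1/2; S2 reads c1=-1 → after 2×micro: -1 ⇒ (c0=-1, c1=-1/2, c2=-1)
[Jacobi] macro 4: S0 reads c0=-1 → after 1×micro: 0; S1 reads c0=-1 → after 1×micro: 3/4; S2 reads c1=-1/2 → after 2×micro: -1 ⇒ (c0=0, c1=3/4, c2=-1)
[Jacobi] macro 5: S0 reads c0=0 → after 1×micro: -1; S1 reads c0=0 → after 1×micro: 3/8; S2 reads c1=3/4 → after 2×micro: -1 ⇒ (c0=-1, c1=3/8, c2=-1)
[Jacobi] macro 6: S0 reads c0=-1 → after 1×micro: 0; S1 reads c0=-1 → after 1×micro: 19/16; S2 reads c1=3/8 → after 2×micro: -1 ⇒ (c0=0, c1=19/16, c2=-1)
[Gauss-Seidel] macro 1: S0 reads c0=4 → after 1×micro: -1; S1 reads c0=-1 → after 1×micro: 1; S2 reads c1=1 → after 2×micro: 0 ⇒ (c0=-1, c1=1, c2=0)
[Gauss-Seidel] macro 2: S0 reads c0=-1 → after 1×micro: 0; S1 reads c0=0 → after 1×micro: 1/2; S2 reads c1=1/2 → after 2×micro: -1 ⇒ (c0=0, c1=1/2, c2=-1)
[Gauss-Seidel] macro 3: S0 reads c0=0 → after 1×micro: -1; S1 reads c0=-1 → after 1×micro: 5/4; S2 reads c1=5/4 → after 2×micro: 0 ⇒ (c0=-1, c1=5/4, c2=0)
[Gauss-Seidel] macro 4: S0 reads c0=-1 → after 1×micro: 0; S1 reads c0=0 → after 1×micro: 5/8; S2 reads c1=5/8 → after 2×micro: -1 ⇒ (c0=0, c1=5/8, c2=-1)
[Gauss-Seidel] macro 5: S0 reads c0=0 → after 1×micro: -1; S1 reads c0=-1 → after 1×micro: 21/16; S2 reads c1=21/16 → after 2×micro: 0 ⇒ (c0=-1, c1=21/16, c2=0)
[Gauss-Seidel] macro 6: S0 reads c0=-1 → after 1×micro: 0; S1 reads c0=0 → after 1×micro: 21/32; S2 reads c1=21/32 → after 2×micro: -1 ⇒ (c0=0, c1=21/32, c2=-1)

first divergence at macro-step: 1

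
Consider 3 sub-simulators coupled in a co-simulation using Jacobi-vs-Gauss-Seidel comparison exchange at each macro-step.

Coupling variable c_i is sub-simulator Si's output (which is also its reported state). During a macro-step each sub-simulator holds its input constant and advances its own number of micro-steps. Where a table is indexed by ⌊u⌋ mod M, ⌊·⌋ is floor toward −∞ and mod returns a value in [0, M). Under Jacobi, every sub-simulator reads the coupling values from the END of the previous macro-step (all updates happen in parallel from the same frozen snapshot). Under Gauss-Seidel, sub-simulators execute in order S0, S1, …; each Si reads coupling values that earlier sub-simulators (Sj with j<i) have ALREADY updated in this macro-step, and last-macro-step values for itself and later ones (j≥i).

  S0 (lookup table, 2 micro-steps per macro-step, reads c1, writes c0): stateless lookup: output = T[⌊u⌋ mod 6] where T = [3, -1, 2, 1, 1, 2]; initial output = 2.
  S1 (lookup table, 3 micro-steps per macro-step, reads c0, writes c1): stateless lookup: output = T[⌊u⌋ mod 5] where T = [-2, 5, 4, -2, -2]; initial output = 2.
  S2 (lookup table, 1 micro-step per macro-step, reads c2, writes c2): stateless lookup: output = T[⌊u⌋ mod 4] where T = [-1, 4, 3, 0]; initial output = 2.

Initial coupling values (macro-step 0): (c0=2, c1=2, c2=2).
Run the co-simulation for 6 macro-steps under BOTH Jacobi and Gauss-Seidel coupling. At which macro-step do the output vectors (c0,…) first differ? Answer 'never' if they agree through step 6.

first divergence at macro-step: 2

[Jacobi] macro 1: S0 reads c1=2 → after 2×micro: 2; S1 reads c0=2 → after 3×micro: 4; S2 reads c2=2 → after 1×micro: 3 ⇒ (c0=2, c1=4, c2=3)
[Jacobi] macro 2: S0 reads c1=4 → after 2×micro: 1; S1 reads c0=2 → after 3×micro: 4; S2 reads c2=3 → after 1×micro: 0 ⇒ (c0=1, c1=4, c2=0)
[Jacobi] macro 3: S0 reads c1=4 → after 2×micro: 1; S1 reads c0=1 → after 3×micro: 5; S2 reads c2=0 → after 1×micro: -1 ⇒ (c0=1, c1=5, c2=-1)
[Jacobi] macro 4: S0 reads c1=5 → after 2×micro: 2; S1 reads c0=1 → after 3×micro: 5; S2 reads c2=-1 → after 1×micro: 0 ⇒ (c0=2, c1=5, c2=0)
[Jacobi] macro 5: S0 reads c1=5 → after 2×micro: 2; S1 reads c0=2 → after 3×micro: 4; S2 reads c2=0 → after 1×micro: -1 ⇒ (c0=2, c1=4, c2=-1)
[Jacobi] macro 6: S0 reads c1=4 → after 2×micro: 1; S1 reads c0=2 → after 3×micro: 4; S2 reads c2=-1 → after 1×micro: 0 ⇒ (c0=1, c1=4, c2=0)
[Gauss-Seidel] macro 1: S0 reads c1=2 → after 2×micro: 2; S1 reads c0=2 → after 3×micro: 4; S2 reads c2=2 → after 1×micro: 3 ⇒ (c0=2, c1=4, c2=3)
[Gauss-Seidel] macro 2: S0 reads c1=4 → after 2×micro: 1; S1 reads c0=1 → after 3×micro: 5; S2 reads c2=3 → after 1×micro: 0 ⇒ (c0=1, c1=5, c2=0)
[Gauss-Seidel] macro 3: S0 reads c1=5 → after 2×micro: 2; S1 reads c0=2 → after 3×micro: 4; S2 reads c2=0 → after 1×micro: -1 ⇒ (c0=2, c1=4, c2=-1)
[Gauss-Seidel] macro 4: S0 reads c1=4 → after 2×micro: 1; S1 reads c0=1 → after 3×micro: 5; S2 reads c2=-1 → after 1×micro: 0 ⇒ (c0=1, c1=5, c2=0)
[Gauss-Seidel] macro 5: S0 reads c1=5 → after 2×micro: 2; S1 reads c0=2 → after 3×micro: 4; S2 reads c2=0 → after 1×micro: -1 ⇒ (c0=2, c1=4, c2=-1)
[Gauss-Seidel] macro 6: S0 reads c1=4 → after 2×micro: 1; S1 reads c0=1 → after 3×micro: 5; S2 reads c2=-1 → after 1×micro: 0 ⇒ (c0=1, c1=5, c2=0)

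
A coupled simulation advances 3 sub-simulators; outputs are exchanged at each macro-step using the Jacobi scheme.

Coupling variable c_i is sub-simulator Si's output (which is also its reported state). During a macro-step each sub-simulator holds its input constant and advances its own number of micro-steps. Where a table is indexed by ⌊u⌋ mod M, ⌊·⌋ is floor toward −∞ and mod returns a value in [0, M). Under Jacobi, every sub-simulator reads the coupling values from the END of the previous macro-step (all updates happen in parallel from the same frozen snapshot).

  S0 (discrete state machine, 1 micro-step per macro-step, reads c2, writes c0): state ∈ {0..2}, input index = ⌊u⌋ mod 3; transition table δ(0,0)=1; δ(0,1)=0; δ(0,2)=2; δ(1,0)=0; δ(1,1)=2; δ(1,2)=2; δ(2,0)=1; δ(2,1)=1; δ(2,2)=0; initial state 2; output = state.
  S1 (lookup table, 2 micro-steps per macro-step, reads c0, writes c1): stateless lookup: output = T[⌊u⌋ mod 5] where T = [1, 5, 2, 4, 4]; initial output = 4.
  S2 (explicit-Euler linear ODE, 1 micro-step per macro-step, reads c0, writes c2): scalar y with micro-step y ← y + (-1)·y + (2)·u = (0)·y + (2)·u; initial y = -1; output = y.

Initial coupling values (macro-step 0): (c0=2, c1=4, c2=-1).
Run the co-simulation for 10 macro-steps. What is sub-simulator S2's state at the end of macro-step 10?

macro 1: S0 reads c2=-1 → after 1×micro: 0; S1 reads c0=2 → after 2×micro: 2; S2 reads c0=2 → after 1×micro: 4 ⇒ (c0=0, c1=2, c2=4)
macro 2: S0 reads c2=4 → after 1×micro: 0; S1 reads c0=0 → after 2×micro: 1; S2 reads c0=0 → after 1×micro: 0 ⇒ (c0=0, c1=1, c2=0)
macro 3: S0 reads c2=0 → after 1×micro: 1; S1 reads c0=0 → after 2×micro: 1; S2 reads c0=0 → after 1×micro: 0 ⇒ (c0=1, c1=1, c2=0)
macro 4: S0 reads c2=0 → after 1×micro: 0; S1 reads c0=1 → after 2×micro: 5; S2 reads c0=1 → after 1×micro: 2 ⇒ (c0=0, c1=5, c2=2)
macro 5: S0 reads c2=2 → after 1×micro: 2; S1 reads c0=0 → after 2×micro: 1; S2 reads c0=0 → after 1×micro: 0 ⇒ (c0=2, c1=1, c2=0)
macro 6: S0 reads c2=0 → after 1×micro: 1; S1 reads c0=2 → after 2×micro: 2; S2 reads c0=2 → after 1×micro: 4 ⇒ (c0=1, c1=2, c2=4)
macro 7: S0 reads c2=4 → after 1×micro: 2; S1 reads c0=1 → after 2×micro: 5; S2 reads c0=1 → after 1×micro: 2 ⇒ (c0=2, c1=5, c2=2)
macro 8: S0 reads c2=2 → after 1×micro: 0; S1 reads c0=2 → after 2×micro: 2; S2 reads c0=2 → after 1×micro: 4 ⇒ (c0=0, c1=2, c2=4)
macro 9: S0 reads c2=4 → after 1×micro: 0; S1 reads c0=0 → after 2×micro: 1; S2 reads c0=0 → after 1×micro: 0 ⇒ (c0=0, c1=1, c2=0)
macro 10: S0 reads c2=0 → after 1×micro: 1; S1 reads c0=0 → after 2×micro: 1; S2 reads c0=0 → after 1×micro: 0 ⇒ (c0=1, c1=1, c2=0)

S2 state at macro-step 10 = 0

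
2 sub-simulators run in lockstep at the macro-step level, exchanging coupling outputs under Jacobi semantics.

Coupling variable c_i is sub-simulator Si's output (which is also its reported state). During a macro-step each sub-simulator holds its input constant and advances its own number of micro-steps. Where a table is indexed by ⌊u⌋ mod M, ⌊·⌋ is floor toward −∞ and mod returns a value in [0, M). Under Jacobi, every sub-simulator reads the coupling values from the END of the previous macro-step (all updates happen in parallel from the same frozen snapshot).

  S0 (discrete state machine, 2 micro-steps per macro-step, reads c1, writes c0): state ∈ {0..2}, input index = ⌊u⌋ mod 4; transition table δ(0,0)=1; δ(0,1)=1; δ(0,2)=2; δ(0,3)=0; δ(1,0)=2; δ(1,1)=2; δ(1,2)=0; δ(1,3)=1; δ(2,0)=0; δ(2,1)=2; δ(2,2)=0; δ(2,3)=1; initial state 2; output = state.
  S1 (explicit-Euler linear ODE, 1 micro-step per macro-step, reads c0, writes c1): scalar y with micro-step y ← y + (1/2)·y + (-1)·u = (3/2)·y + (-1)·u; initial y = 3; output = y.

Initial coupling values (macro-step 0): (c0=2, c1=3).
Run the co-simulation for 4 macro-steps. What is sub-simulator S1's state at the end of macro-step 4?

macro 1: S0 reads c1=3 → after 2×micro: 1; S1 reads c0=2 → after 1×micro: 5/2 ⇒ (c0=1, c1=5/2)
macro 2: S0 reads c1=5/2 → after 2×micro: 2; S1 reads c0=1 → after 1×micro: 11/4 ⇒ (c0=2, c1=11/4)
macro 3: S0 reads c1=11/4 → after 2×micro: 2; S1 reads c0=2 → after 1×micro: 17/8 ⇒ (c0=2, c1=17/8)
macro 4: S0 reads c1=17/8 → after 2×micro: 2; S1 reads c0=2 → after 1×micro: 19/16 ⇒ (c0=2, c1=19/16)

S1 state at macro-step 4 = 19/16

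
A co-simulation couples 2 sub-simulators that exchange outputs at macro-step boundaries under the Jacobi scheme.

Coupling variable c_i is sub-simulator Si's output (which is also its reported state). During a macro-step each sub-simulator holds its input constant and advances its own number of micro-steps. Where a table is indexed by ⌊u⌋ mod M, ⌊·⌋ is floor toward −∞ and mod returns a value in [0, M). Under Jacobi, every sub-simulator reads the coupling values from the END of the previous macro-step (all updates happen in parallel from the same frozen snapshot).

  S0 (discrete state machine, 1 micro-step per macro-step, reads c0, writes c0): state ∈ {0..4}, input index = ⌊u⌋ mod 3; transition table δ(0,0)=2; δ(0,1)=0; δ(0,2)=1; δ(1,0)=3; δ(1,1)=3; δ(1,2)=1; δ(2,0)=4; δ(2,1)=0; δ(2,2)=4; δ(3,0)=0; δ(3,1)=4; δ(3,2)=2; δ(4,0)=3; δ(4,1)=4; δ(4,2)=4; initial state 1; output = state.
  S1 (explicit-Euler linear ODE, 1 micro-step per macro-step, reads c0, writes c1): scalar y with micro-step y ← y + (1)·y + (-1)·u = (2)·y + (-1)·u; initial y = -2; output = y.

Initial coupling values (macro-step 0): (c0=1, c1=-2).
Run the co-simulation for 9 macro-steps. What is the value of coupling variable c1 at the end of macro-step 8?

macro 1: S0 reads c0=1 → after 1×micro: 3; S1 reads c0=1 → after 1×micro: -5 ⇒ (c0=3, c1=-5)
macro 2: S0 reads c0=3 → after 1×micro: 0; S1 reads c0=3 → after 1×micro: -13 ⇒ (c0=0, c1=-13)
macro 3: S0 reads c0=0 → after 1×micro: 2; S1 reads c0=0 → after 1×micro: -26 ⇒ (c0=2, c1=-26)
macro 4: S0 reads c0=2 → after 1×micro: 4; S1 reads c0=2 → after 1×micro: -54 ⇒ (c0=4, c1=-54)
macro 5: S0 reads c0=4 → after 1×micro: 4; S1 reads c0=4 → after 1×micro: -112 ⇒ (c0=4, c1=-112)
macro 6: S0 reads c0=4 → after 1×micro: 4; S1 reads c0=4 → after 1×micro: -228 ⇒ (c0=4, c1=-228)
macro 7: S0 reads c0=4 → after 1×micro: 4; S1 reads c0=4 → after 1×micro: -460 ⇒ (c0=4, c1=-460)
macro 8: S0 reads c0=4 → after 1×micro: 4; S1 reads c0=4 → after 1×micro: -924 ⇒ (c0=4, c1=-924)
macro 9: S0 reads c0=4 → after 1×micro: 4; S1 reads c0=4 → after 1×micro: -1852 ⇒ (c0=4, c1=-1852)

c1 at macro-step 8 = -924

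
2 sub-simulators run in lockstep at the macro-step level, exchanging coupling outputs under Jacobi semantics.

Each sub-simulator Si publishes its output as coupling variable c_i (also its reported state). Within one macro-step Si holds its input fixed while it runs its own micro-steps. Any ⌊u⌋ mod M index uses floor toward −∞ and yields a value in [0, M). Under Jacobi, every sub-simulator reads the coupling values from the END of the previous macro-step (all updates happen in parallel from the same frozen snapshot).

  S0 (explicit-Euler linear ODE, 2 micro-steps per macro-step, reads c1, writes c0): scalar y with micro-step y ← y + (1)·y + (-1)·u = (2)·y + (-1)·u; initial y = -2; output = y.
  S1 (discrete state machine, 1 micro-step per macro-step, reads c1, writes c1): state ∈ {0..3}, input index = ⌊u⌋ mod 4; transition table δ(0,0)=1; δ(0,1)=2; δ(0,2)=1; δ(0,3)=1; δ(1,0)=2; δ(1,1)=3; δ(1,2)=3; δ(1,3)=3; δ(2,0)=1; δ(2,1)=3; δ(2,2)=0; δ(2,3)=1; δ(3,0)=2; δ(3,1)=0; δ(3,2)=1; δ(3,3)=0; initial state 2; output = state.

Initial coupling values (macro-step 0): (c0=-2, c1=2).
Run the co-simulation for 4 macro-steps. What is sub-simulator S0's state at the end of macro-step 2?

macro 1: S0 reads c1=2 → after 2×micro: -14; S1 reads c1=2 → after 1×micro: 0 ⇒ (c0=-14, c1=0)
macro 2: S0 reads c1=0 → after 2×micro: -56; S1 reads c1=0 → after 1×micro: 1 ⇒ (c0=-56, c1=1)
macro 3: S0 reads c1=1 → after 2×micro: -227; S1 reads c1=1 → after 1×micro: 3 ⇒ (c0=-227, c1=3)
macro 4: S0 reads c1=3 → after 2×micro: -917; S1 reads c1=3 → after 1×micro: 0 ⇒ (c0=-917, c1=0)

S0 state at macro-step 2 = -56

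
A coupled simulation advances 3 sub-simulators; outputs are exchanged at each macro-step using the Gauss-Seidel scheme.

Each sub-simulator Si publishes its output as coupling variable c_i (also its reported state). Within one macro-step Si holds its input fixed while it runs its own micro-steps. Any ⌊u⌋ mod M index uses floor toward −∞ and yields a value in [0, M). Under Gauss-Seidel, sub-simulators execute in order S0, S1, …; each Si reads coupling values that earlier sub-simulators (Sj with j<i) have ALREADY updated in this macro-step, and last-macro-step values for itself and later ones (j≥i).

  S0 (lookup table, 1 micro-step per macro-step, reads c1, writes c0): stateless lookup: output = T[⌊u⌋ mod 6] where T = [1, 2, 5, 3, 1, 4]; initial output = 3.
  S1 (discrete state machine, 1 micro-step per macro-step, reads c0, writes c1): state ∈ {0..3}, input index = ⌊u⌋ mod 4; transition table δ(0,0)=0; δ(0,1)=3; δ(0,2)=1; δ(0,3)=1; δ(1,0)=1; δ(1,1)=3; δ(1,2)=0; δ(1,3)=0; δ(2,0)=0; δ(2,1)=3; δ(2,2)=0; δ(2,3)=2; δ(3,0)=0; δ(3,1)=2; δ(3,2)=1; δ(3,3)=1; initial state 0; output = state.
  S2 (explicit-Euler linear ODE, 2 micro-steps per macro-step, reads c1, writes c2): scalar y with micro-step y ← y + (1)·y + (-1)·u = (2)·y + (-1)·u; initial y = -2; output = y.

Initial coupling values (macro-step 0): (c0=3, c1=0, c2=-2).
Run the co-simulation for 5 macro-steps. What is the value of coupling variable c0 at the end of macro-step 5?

c0 at macro-step 5 = 3

macro 1: S0 reads c1=0 → after 1×micro: 1; S1 reads c0=1 → after 1×micro: 3; S2 reads c1=3 → after 2×micro: -17 ⇒ (c0=1, c1=3, c2=-17)
macro 2: S0 reads c1=3 → after 1×micro: 3; S1 reads c0=3 → after 1×micro: 1; S2 reads c1=1 → after 2×micro: -71 ⇒ (c0=3, c1=1, c2=-71)
macro 3: S0 reads c1=1 → after 1×micro: 2; S1 reads c0=2 → after 1×micro: 0; S2 reads c1=0 → after 2×micro: -284 ⇒ (c0=2, c1=0, c2=-284)
macro 4: S0 reads c1=0 → after 1×micro: 1; S1 reads c0=1 → after 1×micro: 3; S2 reads c1=3 → after 2×micro: -1145 ⇒ (c0=1, c1=3, c2=-1145)
macro 5: S0 reads c1=3 → after 1×micro: 3; S1 reads c0=3 → after 1×micro: 1; S2 reads c1=1 → after 2×micro: -4583 ⇒ (c0=3, c1=1, c2=-4583)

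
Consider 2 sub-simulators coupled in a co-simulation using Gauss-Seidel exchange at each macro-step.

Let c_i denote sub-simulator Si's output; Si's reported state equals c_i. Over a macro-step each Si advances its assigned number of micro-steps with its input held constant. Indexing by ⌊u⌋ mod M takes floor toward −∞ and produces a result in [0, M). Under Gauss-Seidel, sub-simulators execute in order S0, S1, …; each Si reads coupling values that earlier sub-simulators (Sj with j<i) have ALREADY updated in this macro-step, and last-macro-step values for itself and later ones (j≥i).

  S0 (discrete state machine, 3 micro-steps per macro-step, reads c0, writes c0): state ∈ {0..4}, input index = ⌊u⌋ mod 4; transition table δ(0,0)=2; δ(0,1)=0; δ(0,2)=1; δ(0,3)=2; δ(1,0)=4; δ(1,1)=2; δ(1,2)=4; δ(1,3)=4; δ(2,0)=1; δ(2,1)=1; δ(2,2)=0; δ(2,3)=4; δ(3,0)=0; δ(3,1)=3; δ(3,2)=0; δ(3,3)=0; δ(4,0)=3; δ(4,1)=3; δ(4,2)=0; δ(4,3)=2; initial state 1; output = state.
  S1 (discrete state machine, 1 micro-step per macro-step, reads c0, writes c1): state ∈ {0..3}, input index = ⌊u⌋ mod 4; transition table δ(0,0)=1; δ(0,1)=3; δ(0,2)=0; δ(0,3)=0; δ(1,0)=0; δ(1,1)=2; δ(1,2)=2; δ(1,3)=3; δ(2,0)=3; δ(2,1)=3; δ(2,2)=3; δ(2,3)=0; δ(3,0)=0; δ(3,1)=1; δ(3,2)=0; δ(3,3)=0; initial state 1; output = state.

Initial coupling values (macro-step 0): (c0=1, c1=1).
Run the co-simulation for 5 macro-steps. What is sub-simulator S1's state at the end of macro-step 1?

macro 1: S0 reads c0=1 → after 3×micro: 2; S1 reads c0=2 → after 1×micro: 2 ⇒ (c0=2, c1=2)
macro 2: S0 reads c0=2 → after 3×micro: 4; S1 reads c0=4 → after 1×micro: 3 ⇒ (c0=4, c1=3)
macro 3: S0 reads c0=4 → after 3×micro: 2; S1 reads c0=2 → after 1×micro: 0 ⇒ (c0=2, c1=0)
macro 4: S0 reads c0=2 → after 3×micro: 4; S1 reads c0=4 → after 1×micro: 1 ⇒ (c0=4, c1=1)
macro 5: S0 reads c0=4 → after 3×micro: 2; S1 reads c0=2 → after 1×micro: 2 ⇒ (c0=2, c1=2)

S1 state at macro-step 1 = 2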